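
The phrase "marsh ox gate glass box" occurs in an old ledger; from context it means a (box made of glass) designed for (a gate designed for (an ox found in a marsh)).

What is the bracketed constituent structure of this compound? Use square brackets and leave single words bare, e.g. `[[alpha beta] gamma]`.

The outermost head in the paraphrase is "box" (specifically "glass box"), modified by "marsh ox gate".
"marsh ox gate" → head "gate", modifier "marsh ox".
"marsh ox" → head "ox", modifier "marsh".
"glass box" → head "box", modifier "glass".
Putting it together: [[[marsh ox] gate] [glass box]].

[[[marsh ox] gate] [glass box]]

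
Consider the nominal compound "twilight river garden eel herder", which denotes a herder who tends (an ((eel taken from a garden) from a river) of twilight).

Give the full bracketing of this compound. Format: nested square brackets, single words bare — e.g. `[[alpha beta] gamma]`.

Whole compound: head "herder", modifier "twilight river garden eel".
"twilight river garden eel" → head "eel" (specifically "river garden eel"), modifier "twilight".
"river garden eel" → head "eel" (specifically "garden eel"), modifier "river".
"garden eel" → head "eel", modifier "garden".
Assembled: [[twilight [river [garden eel]]] herder].

[[twilight [river [garden eel]]] herder]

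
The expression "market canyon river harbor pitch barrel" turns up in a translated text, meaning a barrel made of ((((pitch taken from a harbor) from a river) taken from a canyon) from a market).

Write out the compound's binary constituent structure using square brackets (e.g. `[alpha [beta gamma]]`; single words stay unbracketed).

At the top level: head "barrel"; modifier "market canyon river harbor pitch".
"market canyon river harbor pitch" → head "pitch" (specifically "canyon river harbor pitch"), modifier "market".
"canyon river harbor pitch" → head "pitch" (specifically "river harbor pitch"), modifier "canyon".
"river harbor pitch" → head "pitch" (specifically "harbor pitch"), modifier "river".
"harbor pitch" → head "pitch", modifier "harbor".
Assembled: [[market [canyon [river [harbor pitch]]]] barrel].

[[market [canyon [river [harbor pitch]]]] barrel]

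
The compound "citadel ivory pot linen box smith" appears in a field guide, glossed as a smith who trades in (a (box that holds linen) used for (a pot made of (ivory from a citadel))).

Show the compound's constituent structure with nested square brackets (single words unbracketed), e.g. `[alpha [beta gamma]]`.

Whole compound: head "smith", modifier "citadel ivory pot linen box".
Inside "citadel ivory pot linen box": head "box" (specifically "linen box"), modifier "citadel ivory pot".
Inside "citadel ivory pot": head "pot", modifier "citadel ivory".
Inside "citadel ivory": head "ivory", modifier "citadel".
Inside "linen box": head "box", modifier "linen".
So the structure is [[[[citadel ivory] pot] [linen box]] smith].

[[[[citadel ivory] pot] [linen box]] smith]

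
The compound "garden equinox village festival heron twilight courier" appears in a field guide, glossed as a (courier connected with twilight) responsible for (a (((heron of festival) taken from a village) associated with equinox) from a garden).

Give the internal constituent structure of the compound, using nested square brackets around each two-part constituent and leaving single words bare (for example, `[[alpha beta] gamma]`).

[[garden [equinox [village [festival heron]]]] [twilight courier]]

The outermost head in the paraphrase is "courier" (specifically "twilight courier"), modified by "garden equinox village festival heron".
Inside "garden equinox village festival heron": head "heron" (specifically "equinox village festival heron"), modifier "garden".
Inside "equinox village festival heron": head "heron" (specifically "village festival heron"), modifier "equinox".
Inside "village festival heron": head "heron" (specifically "festival heron"), modifier "village".
Inside "festival heron": head "heron", modifier "festival".
Inside "twilight courier": head "courier", modifier "twilight".
Assembled: [[garden [equinox [village [festival heron]]]] [twilight courier]].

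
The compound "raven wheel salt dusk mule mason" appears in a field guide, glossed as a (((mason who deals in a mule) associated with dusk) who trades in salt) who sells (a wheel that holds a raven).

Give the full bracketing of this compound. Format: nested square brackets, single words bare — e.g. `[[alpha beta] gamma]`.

At the top level: head "mason" (specifically "salt dusk mule mason"); modifier "raven wheel".
Inside "raven wheel": head "wheel", modifier "raven".
Inside "salt dusk mule mason": head "mason" (specifically "dusk mule mason"), modifier "salt".
Inside "dusk mule mason": head "mason" (specifically "mule mason"), modifier "dusk".
Inside "mule mason": head "mason", modifier "mule".
Assembled: [[raven wheel] [salt [dusk [mule mason]]]].

[[raven wheel] [salt [dusk [mule mason]]]]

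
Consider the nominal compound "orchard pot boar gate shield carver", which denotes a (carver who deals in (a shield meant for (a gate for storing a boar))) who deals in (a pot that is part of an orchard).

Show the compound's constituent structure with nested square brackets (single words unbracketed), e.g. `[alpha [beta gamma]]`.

Whole compound: head "carver" (specifically "boar gate shield carver"), modifier "orchard pot".
"orchard pot" → head "pot", modifier "orchard".
"boar gate shield carver" → head "carver", modifier "boar gate shield".
"boar gate shield" → head "shield", modifier "boar gate".
"boar gate" → head "gate", modifier "boar".
So the structure is [[orchard pot] [[[boar gate] shield] carver]].

[[orchard pot] [[[boar gate] shield] carver]]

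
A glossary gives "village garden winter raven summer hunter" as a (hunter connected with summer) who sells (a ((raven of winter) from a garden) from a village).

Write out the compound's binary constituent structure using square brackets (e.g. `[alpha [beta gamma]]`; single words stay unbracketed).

Overall it is a kind of hunter (specifically "summer hunter"); the modifier is "village garden winter raven".
Inside "village garden winter raven": head "raven" (specifically "garden winter raven"), modifier "village".
Inside "garden winter raven": head "raven" (specifically "winter raven"), modifier "garden".
Inside "winter raven": head "raven", modifier "winter".
Inside "summer hunter": head "hunter", modifier "summer".
Putting it together: [[village [garden [winter raven]]] [summer hunter]].

[[village [garden [winter raven]]] [summer hunter]]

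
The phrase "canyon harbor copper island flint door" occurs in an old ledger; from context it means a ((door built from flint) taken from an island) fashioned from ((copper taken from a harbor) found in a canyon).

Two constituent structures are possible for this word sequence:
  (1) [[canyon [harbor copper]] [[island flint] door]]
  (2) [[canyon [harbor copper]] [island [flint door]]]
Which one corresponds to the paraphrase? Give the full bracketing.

The paraphrase's head is the "door" part ("island flint door"); its modifier is "canyon harbor copper".
That top-level split, carried through the inner groups, gives [[canyon [harbor copper]] [island [flint door]]].

[[canyon [harbor copper]] [island [flint door]]]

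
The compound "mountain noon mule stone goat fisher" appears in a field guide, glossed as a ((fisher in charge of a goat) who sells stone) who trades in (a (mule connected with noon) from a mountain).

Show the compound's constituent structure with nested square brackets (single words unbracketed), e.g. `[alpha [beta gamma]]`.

[[mountain [noon mule]] [stone [goat fisher]]]

At the top level: head "fisher" (specifically "stone goat fisher"); modifier "mountain noon mule".
"mountain noon mule" → head "mule" (specifically "noon mule"), modifier "mountain".
"noon mule" → head "mule", modifier "noon".
"stone goat fisher" → head "fisher" (specifically "goat fisher"), modifier "stone".
"goat fisher" → head "fisher", modifier "goat".
So the structure is [[mountain [noon mule]] [stone [goat fisher]]].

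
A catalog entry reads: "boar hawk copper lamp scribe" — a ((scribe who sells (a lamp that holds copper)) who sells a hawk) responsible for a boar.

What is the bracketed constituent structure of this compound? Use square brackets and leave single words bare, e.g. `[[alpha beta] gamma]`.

Overall it is a kind of scribe (specifically "hawk copper lamp scribe"); the modifier is "boar".
Inside "hawk copper lamp scribe": head "scribe" (specifically "copper lamp scribe"), modifier "hawk".
Inside "copper lamp scribe": head "scribe", modifier "copper lamp".
Inside "copper lamp": head "lamp", modifier "copper".
Putting it together: [boar [hawk [[copper lamp] scribe]]].

[boar [hawk [[copper lamp] scribe]]]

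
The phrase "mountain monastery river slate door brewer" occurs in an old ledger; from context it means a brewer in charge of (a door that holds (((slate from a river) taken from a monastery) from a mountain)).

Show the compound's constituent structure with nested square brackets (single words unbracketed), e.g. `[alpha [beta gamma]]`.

[[[mountain [monastery [river slate]]] door] brewer]

Whole compound: head "brewer", modifier "mountain monastery river slate door".
Inside "mountain monastery river slate door": head "door", modifier "mountain monastery river slate".
Inside "mountain monastery river slate": head "slate" (specifically "monastery river slate"), modifier "mountain".
Inside "monastery river slate": head "slate" (specifically "river slate"), modifier "monastery".
Inside "river slate": head "slate", modifier "river".
So the structure is [[[mountain [monastery [river slate]]] door] brewer].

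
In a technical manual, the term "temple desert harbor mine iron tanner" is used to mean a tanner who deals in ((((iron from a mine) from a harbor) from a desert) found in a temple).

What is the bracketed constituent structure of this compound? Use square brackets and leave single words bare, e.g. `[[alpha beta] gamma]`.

Whole compound: head "tanner", modifier "temple desert harbor mine iron".
Within "temple desert harbor mine iron", the head is "iron" (specifically "desert harbor mine iron") and the modifier is "temple".
Within "desert harbor mine iron", the head is "iron" (specifically "harbor mine iron") and the modifier is "desert".
Within "harbor mine iron", the head is "iron" (specifically "mine iron") and the modifier is "harbor".
Within "mine iron", the head is "iron" and the modifier is "mine".
So the structure is [[temple [desert [harbor [mine iron]]]] tanner].

[[temple [desert [harbor [mine iron]]]] tanner]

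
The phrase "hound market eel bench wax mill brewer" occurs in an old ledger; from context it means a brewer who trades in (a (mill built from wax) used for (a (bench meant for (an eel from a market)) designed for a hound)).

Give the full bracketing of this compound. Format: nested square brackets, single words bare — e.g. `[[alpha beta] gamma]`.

Whole compound: head "brewer", modifier "hound market eel bench wax mill".
Inside "hound market eel bench wax mill": head "mill" (specifically "wax mill"), modifier "hound market eel bench".
Inside "hound market eel bench": head "bench" (specifically "market eel bench"), modifier "hound".
Inside "market eel bench": head "bench", modifier "market eel".
Inside "market eel": head "eel", modifier "market".
Inside "wax mill": head "mill", modifier "wax".
Assembled: [[[hound [[market eel] bench]] [wax mill]] brewer].

[[[hound [[market eel] bench]] [wax mill]] brewer]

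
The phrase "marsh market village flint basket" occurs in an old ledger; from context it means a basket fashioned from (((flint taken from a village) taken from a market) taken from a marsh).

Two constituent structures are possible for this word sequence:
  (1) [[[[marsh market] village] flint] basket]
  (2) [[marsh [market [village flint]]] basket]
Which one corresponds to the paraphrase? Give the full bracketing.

The paraphrase's head is the "basket" part ("basket"); its modifier is "marsh market village flint".
That top-level split, carried through the inner groups, gives [[marsh [market [village flint]]] basket].

[[marsh [market [village flint]]] basket]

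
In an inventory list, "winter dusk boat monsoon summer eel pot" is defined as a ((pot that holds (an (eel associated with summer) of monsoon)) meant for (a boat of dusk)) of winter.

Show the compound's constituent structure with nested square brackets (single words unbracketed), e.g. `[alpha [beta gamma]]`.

Whole compound: head "pot" (specifically "dusk boat monsoon summer eel pot"), modifier "winter".
"dusk boat monsoon summer eel pot" → head "pot" (specifically "monsoon summer eel pot"), modifier "dusk boat".
"dusk boat" → head "boat", modifier "dusk".
"monsoon summer eel pot" → head "pot", modifier "monsoon summer eel".
"monsoon summer eel" → head "eel" (specifically "summer eel"), modifier "monsoon".
"summer eel" → head "eel", modifier "summer".
Assembled: [winter [[dusk boat] [[monsoon [summer eel]] pot]]].

[winter [[dusk boat] [[monsoon [summer eel]] pot]]]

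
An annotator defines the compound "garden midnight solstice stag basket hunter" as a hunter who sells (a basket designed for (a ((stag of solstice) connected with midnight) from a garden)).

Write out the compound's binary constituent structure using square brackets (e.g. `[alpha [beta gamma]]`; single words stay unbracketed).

The outermost head in the paraphrase is "hunter", modified by "garden midnight solstice stag basket".
Within "garden midnight solstice stag basket", the head is "basket" and the modifier is "garden midnight solstice stag".
Within "garden midnight solstice stag", the head is "stag" (specifically "midnight solstice stag") and the modifier is "garden".
Within "midnight solstice stag", the head is "stag" (specifically "solstice stag") and the modifier is "midnight".
Within "solstice stag", the head is "stag" and the modifier is "solstice".
Putting it together: [[[garden [midnight [solstice stag]]] basket] hunter].

[[[garden [midnight [solstice stag]]] basket] hunter]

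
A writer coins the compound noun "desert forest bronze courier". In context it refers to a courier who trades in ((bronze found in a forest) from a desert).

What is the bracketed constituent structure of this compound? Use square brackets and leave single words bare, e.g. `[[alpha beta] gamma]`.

Whole compound: head "courier", modifier "desert forest bronze".
"desert forest bronze" → head "bronze" (specifically "forest bronze"), modifier "desert".
"forest bronze" → head "bronze", modifier "forest".
Assembled: [[desert [forest bronze]] courier].

[[desert [forest bronze]] courier]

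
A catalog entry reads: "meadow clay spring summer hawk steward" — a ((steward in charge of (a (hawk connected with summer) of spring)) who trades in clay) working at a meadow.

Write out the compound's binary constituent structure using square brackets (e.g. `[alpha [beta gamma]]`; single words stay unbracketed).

At the top level: head "steward" (specifically "clay spring summer hawk steward"); modifier "meadow".
Inside "clay spring summer hawk steward": head "steward" (specifically "spring summer hawk steward"), modifier "clay".
Inside "spring summer hawk steward": head "steward", modifier "spring summer hawk".
Inside "spring summer hawk": head "hawk" (specifically "summer hawk"), modifier "spring".
Inside "summer hawk": head "hawk", modifier "summer".
So the structure is [meadow [clay [[spring [summer hawk]] steward]]].

[meadow [clay [[spring [summer hawk]] steward]]]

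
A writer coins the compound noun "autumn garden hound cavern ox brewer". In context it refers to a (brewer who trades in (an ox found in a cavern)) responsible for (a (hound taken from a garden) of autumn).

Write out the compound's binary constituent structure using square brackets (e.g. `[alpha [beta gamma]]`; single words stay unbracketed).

[[autumn [garden hound]] [[cavern ox] brewer]]

The outermost head in the paraphrase is "brewer" (specifically "cavern ox brewer"), modified by "autumn garden hound".
Within "autumn garden hound", the head is "hound" (specifically "garden hound") and the modifier is "autumn".
Within "garden hound", the head is "hound" and the modifier is "garden".
Within "cavern ox brewer", the head is "brewer" and the modifier is "cavern ox".
Within "cavern ox", the head is "ox" and the modifier is "cavern".
Assembled: [[autumn [garden hound]] [[cavern ox] brewer]].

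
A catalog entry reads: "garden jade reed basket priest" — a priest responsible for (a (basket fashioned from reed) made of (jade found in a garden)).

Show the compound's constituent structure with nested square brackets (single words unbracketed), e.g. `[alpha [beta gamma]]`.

[[[garden jade] [reed basket]] priest]

Overall it is a kind of priest; the modifier is "garden jade reed basket".
"garden jade reed basket" → head "basket" (specifically "reed basket"), modifier "garden jade".
"garden jade" → head "jade", modifier "garden".
"reed basket" → head "basket", modifier "reed".
So the structure is [[[garden jade] [reed basket]] priest].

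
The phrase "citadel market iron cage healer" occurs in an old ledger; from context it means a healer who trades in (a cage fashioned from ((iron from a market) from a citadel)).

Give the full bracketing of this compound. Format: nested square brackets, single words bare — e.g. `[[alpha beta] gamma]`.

The outermost head in the paraphrase is "healer", modified by "citadel market iron cage".
Inside "citadel market iron cage": head "cage", modifier "citadel market iron".
Inside "citadel market iron": head "iron" (specifically "market iron"), modifier "citadel".
Inside "market iron": head "iron", modifier "market".
Assembled: [[[citadel [market iron]] cage] healer].

[[[citadel [market iron]] cage] healer]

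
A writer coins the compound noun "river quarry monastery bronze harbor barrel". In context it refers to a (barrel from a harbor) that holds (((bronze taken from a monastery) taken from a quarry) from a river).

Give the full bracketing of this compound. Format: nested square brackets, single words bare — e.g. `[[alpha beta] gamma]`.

At the top level: head "barrel" (specifically "harbor barrel"); modifier "river quarry monastery bronze".
Inside "river quarry monastery bronze": head "bronze" (specifically "quarry monastery bronze"), modifier "river".
Inside "quarry monastery bronze": head "bronze" (specifically "monastery bronze"), modifier "quarry".
Inside "monastery bronze": head "bronze", modifier "monastery".
Inside "harbor barrel": head "barrel", modifier "harbor".
So the structure is [[river [quarry [monastery bronze]]] [harbor barrel]].

[[river [quarry [monastery bronze]]] [harbor barrel]]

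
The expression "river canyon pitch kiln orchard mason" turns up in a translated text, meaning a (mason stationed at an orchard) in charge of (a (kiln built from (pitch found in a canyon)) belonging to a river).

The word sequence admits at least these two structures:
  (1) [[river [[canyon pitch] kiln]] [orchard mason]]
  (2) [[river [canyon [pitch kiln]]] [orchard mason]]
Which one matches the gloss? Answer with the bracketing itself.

The paraphrase's head is the "mason" part ("orchard mason"); its modifier is "river canyon pitch kiln".
That top-level split, carried through the inner groups, gives [[river [[canyon pitch] kiln]] [orchard mason]].

[[river [[canyon pitch] kiln]] [orchard mason]]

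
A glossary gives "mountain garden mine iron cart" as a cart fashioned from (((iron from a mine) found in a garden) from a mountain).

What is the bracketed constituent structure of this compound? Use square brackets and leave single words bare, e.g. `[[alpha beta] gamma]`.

Overall it is a kind of cart; the modifier is "mountain garden mine iron".
"mountain garden mine iron" → head "iron" (specifically "garden mine iron"), modifier "mountain".
"garden mine iron" → head "iron" (specifically "mine iron"), modifier "garden".
"mine iron" → head "iron", modifier "mine".
Assembled: [[mountain [garden [mine iron]]] cart].

[[mountain [garden [mine iron]]] cart]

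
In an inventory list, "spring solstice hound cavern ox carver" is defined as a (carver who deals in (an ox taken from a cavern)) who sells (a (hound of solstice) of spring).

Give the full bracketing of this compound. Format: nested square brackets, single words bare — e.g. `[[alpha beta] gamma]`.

At the top level: head "carver" (specifically "cavern ox carver"); modifier "spring solstice hound".
Within "spring solstice hound", the head is "hound" (specifically "solstice hound") and the modifier is "spring".
Within "solstice hound", the head is "hound" and the modifier is "solstice".
Within "cavern ox carver", the head is "carver" and the modifier is "cavern ox".
Within "cavern ox", the head is "ox" and the modifier is "cavern".
Assembled: [[spring [solstice hound]] [[cavern ox] carver]].

[[spring [solstice hound]] [[cavern ox] carver]]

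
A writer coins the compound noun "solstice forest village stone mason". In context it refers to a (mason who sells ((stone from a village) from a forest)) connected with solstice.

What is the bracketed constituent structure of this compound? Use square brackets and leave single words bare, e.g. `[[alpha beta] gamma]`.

[solstice [[forest [village stone]] mason]]

Whole compound: head "mason" (specifically "forest village stone mason"), modifier "solstice".
Within "forest village stone mason", the head is "mason" and the modifier is "forest village stone".
Within "forest village stone", the head is "stone" (specifically "village stone") and the modifier is "forest".
Within "village stone", the head is "stone" and the modifier is "village".
Putting it together: [solstice [[forest [village stone]] mason]].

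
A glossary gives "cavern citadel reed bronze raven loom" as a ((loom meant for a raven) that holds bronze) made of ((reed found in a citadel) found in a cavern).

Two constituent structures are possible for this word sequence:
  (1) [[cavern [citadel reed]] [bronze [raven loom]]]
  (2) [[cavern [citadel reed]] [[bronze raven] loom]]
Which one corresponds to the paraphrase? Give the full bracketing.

[[cavern [citadel reed]] [bronze [raven loom]]]

The paraphrase's head is the "loom" part ("bronze raven loom"); its modifier is "cavern citadel reed".
That top-level split, carried through the inner groups, gives [[cavern [citadel reed]] [bronze [raven loom]]].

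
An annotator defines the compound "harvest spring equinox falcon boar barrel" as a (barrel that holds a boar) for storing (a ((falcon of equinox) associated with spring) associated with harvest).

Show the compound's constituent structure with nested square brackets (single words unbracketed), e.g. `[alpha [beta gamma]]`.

[[harvest [spring [equinox falcon]]] [boar barrel]]

Whole compound: head "barrel" (specifically "boar barrel"), modifier "harvest spring equinox falcon".
Within "harvest spring equinox falcon", the head is "falcon" (specifically "spring equinox falcon") and the modifier is "harvest".
Within "spring equinox falcon", the head is "falcon" (specifically "equinox falcon") and the modifier is "spring".
Within "equinox falcon", the head is "falcon" and the modifier is "equinox".
Within "boar barrel", the head is "barrel" and the modifier is "boar".
So the structure is [[harvest [spring [equinox falcon]]] [boar barrel]].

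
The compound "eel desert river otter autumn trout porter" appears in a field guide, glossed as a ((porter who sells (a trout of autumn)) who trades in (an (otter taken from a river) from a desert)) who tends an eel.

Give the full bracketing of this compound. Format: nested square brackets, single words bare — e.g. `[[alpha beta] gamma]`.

[eel [[desert [river otter]] [[autumn trout] porter]]]

Overall it is a kind of porter (specifically "desert river otter autumn trout porter"); the modifier is "eel".
Within "desert river otter autumn trout porter", the head is "porter" (specifically "autumn trout porter") and the modifier is "desert river otter".
Within "desert river otter", the head is "otter" (specifically "river otter") and the modifier is "desert".
Within "river otter", the head is "otter" and the modifier is "river".
Within "autumn trout porter", the head is "porter" and the modifier is "autumn trout".
Within "autumn trout", the head is "trout" and the modifier is "autumn".
Assembled: [eel [[desert [river otter]] [[autumn trout] porter]]].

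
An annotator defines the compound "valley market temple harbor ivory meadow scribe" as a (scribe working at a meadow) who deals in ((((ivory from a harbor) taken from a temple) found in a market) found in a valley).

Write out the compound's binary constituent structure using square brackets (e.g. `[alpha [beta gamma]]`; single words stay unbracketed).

At the top level: head "scribe" (specifically "meadow scribe"); modifier "valley market temple harbor ivory".
"valley market temple harbor ivory" → head "ivory" (specifically "market temple harbor ivory"), modifier "valley".
"market temple harbor ivory" → head "ivory" (specifically "temple harbor ivory"), modifier "market".
"temple harbor ivory" → head "ivory" (specifically "harbor ivory"), modifier "temple".
"harbor ivory" → head "ivory", modifier "harbor".
"meadow scribe" → head "scribe", modifier "meadow".
So the structure is [[valley [market [temple [harbor ivory]]]] [meadow scribe]].

[[valley [market [temple [harbor ivory]]]] [meadow scribe]]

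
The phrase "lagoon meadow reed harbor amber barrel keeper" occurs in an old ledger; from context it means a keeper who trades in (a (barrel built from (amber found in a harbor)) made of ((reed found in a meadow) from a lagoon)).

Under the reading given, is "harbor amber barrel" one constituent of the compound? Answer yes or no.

The paraphrase groups the words so that "harbor amber barrel" is one unit: it corresponds to a single parenthesized sub-phrase.
The full structure is [[[lagoon [meadow reed]] [[harbor amber] barrel]] keeper], in which [harbor amber barrel] is a constituent.

yes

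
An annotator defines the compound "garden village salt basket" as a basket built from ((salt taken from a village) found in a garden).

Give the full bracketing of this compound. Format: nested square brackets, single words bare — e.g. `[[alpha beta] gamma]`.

The outermost head in the paraphrase is "basket", modified by "garden village salt".
Inside "garden village salt": head "salt" (specifically "village salt"), modifier "garden".
Inside "village salt": head "salt", modifier "village".
So the structure is [[garden [village salt]] basket].

[[garden [village salt]] basket]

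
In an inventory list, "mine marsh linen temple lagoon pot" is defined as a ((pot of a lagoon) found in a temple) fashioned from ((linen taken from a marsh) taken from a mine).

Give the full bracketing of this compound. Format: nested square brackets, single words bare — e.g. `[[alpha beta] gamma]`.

[[mine [marsh linen]] [temple [lagoon pot]]]

Overall it is a kind of pot (specifically "temple lagoon pot"); the modifier is "mine marsh linen".
Within "mine marsh linen", the head is "linen" (specifically "marsh linen") and the modifier is "mine".
Within "marsh linen", the head is "linen" and the modifier is "marsh".
Within "temple lagoon pot", the head is "pot" (specifically "lagoon pot") and the modifier is "temple".
Within "lagoon pot", the head is "pot" and the modifier is "lagoon".
So the structure is [[mine [marsh linen]] [temple [lagoon pot]]].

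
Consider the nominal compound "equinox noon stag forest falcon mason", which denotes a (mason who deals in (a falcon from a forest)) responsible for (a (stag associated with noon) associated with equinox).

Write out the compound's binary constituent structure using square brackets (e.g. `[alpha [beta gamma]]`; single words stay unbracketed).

[[equinox [noon stag]] [[forest falcon] mason]]

At the top level: head "mason" (specifically "forest falcon mason"); modifier "equinox noon stag".
"equinox noon stag" → head "stag" (specifically "noon stag"), modifier "equinox".
"noon stag" → head "stag", modifier "noon".
"forest falcon mason" → head "mason", modifier "forest falcon".
"forest falcon" → head "falcon", modifier "forest".
Assembled: [[equinox [noon stag]] [[forest falcon] mason]].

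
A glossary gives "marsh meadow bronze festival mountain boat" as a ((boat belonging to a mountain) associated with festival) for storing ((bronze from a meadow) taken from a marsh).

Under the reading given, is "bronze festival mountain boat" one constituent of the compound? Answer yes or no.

no

The top-level split is [marsh meadow bronze] [festival mountain boat]; the full structure is [[marsh [meadow bronze]] [festival [mountain boat]]].
"bronze festival mountain boat" straddles a constituent boundary, so it is not a single unit.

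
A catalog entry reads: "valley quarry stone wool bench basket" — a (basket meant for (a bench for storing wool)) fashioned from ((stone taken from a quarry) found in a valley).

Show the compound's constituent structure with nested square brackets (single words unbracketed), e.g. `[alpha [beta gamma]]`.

Overall it is a kind of basket (specifically "wool bench basket"); the modifier is "valley quarry stone".
"valley quarry stone" → head "stone" (specifically "quarry stone"), modifier "valley".
"quarry stone" → head "stone", modifier "quarry".
"wool bench basket" → head "basket", modifier "wool bench".
"wool bench" → head "bench", modifier "wool".
Assembled: [[valley [quarry stone]] [[wool bench] basket]].

[[valley [quarry stone]] [[wool bench] basket]]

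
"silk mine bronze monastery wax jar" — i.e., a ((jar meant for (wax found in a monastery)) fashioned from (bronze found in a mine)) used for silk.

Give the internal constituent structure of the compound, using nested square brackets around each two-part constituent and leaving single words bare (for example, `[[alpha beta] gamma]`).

[silk [[mine bronze] [[monastery wax] jar]]]

At the top level: head "jar" (specifically "mine bronze monastery wax jar"); modifier "silk".
Within "mine bronze monastery wax jar", the head is "jar" (specifically "monastery wax jar") and the modifier is "mine bronze".
Within "mine bronze", the head is "bronze" and the modifier is "mine".
Within "monastery wax jar", the head is "jar" and the modifier is "monastery wax".
Within "monastery wax", the head is "wax" and the modifier is "monastery".
Assembled: [silk [[mine bronze] [[monastery wax] jar]]].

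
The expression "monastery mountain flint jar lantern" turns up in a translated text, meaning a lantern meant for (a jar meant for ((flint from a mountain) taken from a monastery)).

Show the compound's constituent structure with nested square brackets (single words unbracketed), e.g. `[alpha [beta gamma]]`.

[[[monastery [mountain flint]] jar] lantern]

Overall it is a kind of lantern; the modifier is "monastery mountain flint jar".
Within "monastery mountain flint jar", the head is "jar" and the modifier is "monastery mountain flint".
Within "monastery mountain flint", the head is "flint" (specifically "mountain flint") and the modifier is "monastery".
Within "mountain flint", the head is "flint" and the modifier is "mountain".
So the structure is [[[monastery [mountain flint]] jar] lantern].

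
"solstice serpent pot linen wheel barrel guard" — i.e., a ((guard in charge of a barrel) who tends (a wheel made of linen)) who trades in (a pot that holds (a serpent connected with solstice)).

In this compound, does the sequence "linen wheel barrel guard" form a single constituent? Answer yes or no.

yes

The paraphrase groups the words so that "linen wheel barrel guard" is one unit: it corresponds to a single parenthesized sub-phrase.
The full structure is [[[solstice serpent] pot] [[linen wheel] [barrel guard]]], in which [linen wheel barrel guard] is a constituent.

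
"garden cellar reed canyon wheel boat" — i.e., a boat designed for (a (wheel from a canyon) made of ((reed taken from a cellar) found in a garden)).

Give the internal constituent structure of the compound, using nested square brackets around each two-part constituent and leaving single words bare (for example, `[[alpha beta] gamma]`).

[[[garden [cellar reed]] [canyon wheel]] boat]

At the top level: head "boat"; modifier "garden cellar reed canyon wheel".
Inside "garden cellar reed canyon wheel": head "wheel" (specifically "canyon wheel"), modifier "garden cellar reed".
Inside "garden cellar reed": head "reed" (specifically "cellar reed"), modifier "garden".
Inside "cellar reed": head "reed", modifier "cellar".
Inside "canyon wheel": head "wheel", modifier "canyon".
Assembled: [[[garden [cellar reed]] [canyon wheel]] boat].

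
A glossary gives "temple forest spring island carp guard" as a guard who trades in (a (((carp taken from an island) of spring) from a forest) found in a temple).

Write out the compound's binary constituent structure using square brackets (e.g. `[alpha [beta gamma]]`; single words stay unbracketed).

The outermost head in the paraphrase is "guard", modified by "temple forest spring island carp".
Within "temple forest spring island carp", the head is "carp" (specifically "forest spring island carp") and the modifier is "temple".
Within "forest spring island carp", the head is "carp" (specifically "spring island carp") and the modifier is "forest".
Within "spring island carp", the head is "carp" (specifically "island carp") and the modifier is "spring".
Within "island carp", the head is "carp" and the modifier is "island".
So the structure is [[temple [forest [spring [island carp]]]] guard].

[[temple [forest [spring [island carp]]]] guard]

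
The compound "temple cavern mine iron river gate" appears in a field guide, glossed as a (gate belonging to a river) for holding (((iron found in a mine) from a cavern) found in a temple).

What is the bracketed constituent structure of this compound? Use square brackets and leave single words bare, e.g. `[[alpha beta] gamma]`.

Whole compound: head "gate" (specifically "river gate"), modifier "temple cavern mine iron".
"temple cavern mine iron" → head "iron" (specifically "cavern mine iron"), modifier "temple".
"cavern mine iron" → head "iron" (specifically "mine iron"), modifier "cavern".
"mine iron" → head "iron", modifier "mine".
"river gate" → head "gate", modifier "river".
Putting it together: [[temple [cavern [mine iron]]] [river gate]].

[[temple [cavern [mine iron]]] [river gate]]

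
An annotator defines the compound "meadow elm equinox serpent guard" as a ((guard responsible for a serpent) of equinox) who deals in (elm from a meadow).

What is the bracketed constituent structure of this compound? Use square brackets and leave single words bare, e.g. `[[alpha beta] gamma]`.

[[meadow elm] [equinox [serpent guard]]]

Whole compound: head "guard" (specifically "equinox serpent guard"), modifier "meadow elm".
"meadow elm" → head "elm", modifier "meadow".
"equinox serpent guard" → head "guard" (specifically "serpent guard"), modifier "equinox".
"serpent guard" → head "guard", modifier "serpent".
So the structure is [[meadow elm] [equinox [serpent guard]]].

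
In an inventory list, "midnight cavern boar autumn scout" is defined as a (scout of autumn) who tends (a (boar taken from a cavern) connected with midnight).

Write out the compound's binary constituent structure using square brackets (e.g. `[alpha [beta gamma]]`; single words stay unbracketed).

[[midnight [cavern boar]] [autumn scout]]

Overall it is a kind of scout (specifically "autumn scout"); the modifier is "midnight cavern boar".
Inside "midnight cavern boar": head "boar" (specifically "cavern boar"), modifier "midnight".
Inside "cavern boar": head "boar", modifier "cavern".
Inside "autumn scout": head "scout", modifier "autumn".
Putting it together: [[midnight [cavern boar]] [autumn scout]].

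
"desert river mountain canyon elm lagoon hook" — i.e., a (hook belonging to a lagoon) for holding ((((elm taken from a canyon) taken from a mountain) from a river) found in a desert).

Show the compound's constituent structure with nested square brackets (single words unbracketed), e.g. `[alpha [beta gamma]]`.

[[desert [river [mountain [canyon elm]]]] [lagoon hook]]

At the top level: head "hook" (specifically "lagoon hook"); modifier "desert river mountain canyon elm".
"desert river mountain canyon elm" → head "elm" (specifically "river mountain canyon elm"), modifier "desert".
"river mountain canyon elm" → head "elm" (specifically "mountain canyon elm"), modifier "river".
"mountain canyon elm" → head "elm" (specifically "canyon elm"), modifier "mountain".
"canyon elm" → head "elm", modifier "canyon".
"lagoon hook" → head "hook", modifier "lagoon".
Putting it together: [[desert [river [mountain [canyon elm]]]] [lagoon hook]].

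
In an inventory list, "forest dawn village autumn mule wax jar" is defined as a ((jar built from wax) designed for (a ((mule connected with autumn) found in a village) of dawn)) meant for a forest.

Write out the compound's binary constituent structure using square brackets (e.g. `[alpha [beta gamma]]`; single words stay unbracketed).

At the top level: head "jar" (specifically "dawn village autumn mule wax jar"); modifier "forest".
"dawn village autumn mule wax jar" → head "jar" (specifically "wax jar"), modifier "dawn village autumn mule".
"dawn village autumn mule" → head "mule" (specifically "village autumn mule"), modifier "dawn".
"village autumn mule" → head "mule" (specifically "autumn mule"), modifier "village".
"autumn mule" → head "mule", modifier "autumn".
"wax jar" → head "jar", modifier "wax".
So the structure is [forest [[dawn [village [autumn mule]]] [wax jar]]].

[forest [[dawn [village [autumn mule]]] [wax jar]]]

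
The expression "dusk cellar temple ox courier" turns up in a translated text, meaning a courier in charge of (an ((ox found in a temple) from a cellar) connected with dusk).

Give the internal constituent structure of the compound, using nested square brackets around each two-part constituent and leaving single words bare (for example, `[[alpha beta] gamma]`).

[[dusk [cellar [temple ox]]] courier]

The outermost head in the paraphrase is "courier", modified by "dusk cellar temple ox".
"dusk cellar temple ox" → head "ox" (specifically "cellar temple ox"), modifier "dusk".
"cellar temple ox" → head "ox" (specifically "temple ox"), modifier "cellar".
"temple ox" → head "ox", modifier "temple".
Putting it together: [[dusk [cellar [temple ox]]] courier].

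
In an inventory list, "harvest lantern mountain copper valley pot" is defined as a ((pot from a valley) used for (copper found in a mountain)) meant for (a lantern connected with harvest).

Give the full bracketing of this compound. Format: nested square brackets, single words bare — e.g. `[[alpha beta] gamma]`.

The outermost head in the paraphrase is "pot" (specifically "mountain copper valley pot"), modified by "harvest lantern".
Inside "harvest lantern": head "lantern", modifier "harvest".
Inside "mountain copper valley pot": head "pot" (specifically "valley pot"), modifier "mountain copper".
Inside "mountain copper": head "copper", modifier "mountain".
Inside "valley pot": head "pot", modifier "valley".
Putting it together: [[harvest lantern] [[mountain copper] [valley pot]]].

[[harvest lantern] [[mountain copper] [valley pot]]]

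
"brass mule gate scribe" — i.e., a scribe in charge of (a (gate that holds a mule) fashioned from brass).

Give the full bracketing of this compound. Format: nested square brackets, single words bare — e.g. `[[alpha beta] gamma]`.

At the top level: head "scribe"; modifier "brass mule gate".
"brass mule gate" → head "gate" (specifically "mule gate"), modifier "brass".
"mule gate" → head "gate", modifier "mule".
Putting it together: [[brass [mule gate]] scribe].

[[brass [mule gate]] scribe]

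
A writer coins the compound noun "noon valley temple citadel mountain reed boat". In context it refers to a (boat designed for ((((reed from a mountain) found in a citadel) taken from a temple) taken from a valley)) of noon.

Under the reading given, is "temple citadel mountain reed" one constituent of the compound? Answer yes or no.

yes

The paraphrase groups the words so that "temple citadel mountain reed" is one unit: it corresponds to a single parenthesized sub-phrase.
The full structure is [noon [[valley [temple [citadel [mountain reed]]]] boat]], in which [temple citadel mountain reed] is a constituent.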